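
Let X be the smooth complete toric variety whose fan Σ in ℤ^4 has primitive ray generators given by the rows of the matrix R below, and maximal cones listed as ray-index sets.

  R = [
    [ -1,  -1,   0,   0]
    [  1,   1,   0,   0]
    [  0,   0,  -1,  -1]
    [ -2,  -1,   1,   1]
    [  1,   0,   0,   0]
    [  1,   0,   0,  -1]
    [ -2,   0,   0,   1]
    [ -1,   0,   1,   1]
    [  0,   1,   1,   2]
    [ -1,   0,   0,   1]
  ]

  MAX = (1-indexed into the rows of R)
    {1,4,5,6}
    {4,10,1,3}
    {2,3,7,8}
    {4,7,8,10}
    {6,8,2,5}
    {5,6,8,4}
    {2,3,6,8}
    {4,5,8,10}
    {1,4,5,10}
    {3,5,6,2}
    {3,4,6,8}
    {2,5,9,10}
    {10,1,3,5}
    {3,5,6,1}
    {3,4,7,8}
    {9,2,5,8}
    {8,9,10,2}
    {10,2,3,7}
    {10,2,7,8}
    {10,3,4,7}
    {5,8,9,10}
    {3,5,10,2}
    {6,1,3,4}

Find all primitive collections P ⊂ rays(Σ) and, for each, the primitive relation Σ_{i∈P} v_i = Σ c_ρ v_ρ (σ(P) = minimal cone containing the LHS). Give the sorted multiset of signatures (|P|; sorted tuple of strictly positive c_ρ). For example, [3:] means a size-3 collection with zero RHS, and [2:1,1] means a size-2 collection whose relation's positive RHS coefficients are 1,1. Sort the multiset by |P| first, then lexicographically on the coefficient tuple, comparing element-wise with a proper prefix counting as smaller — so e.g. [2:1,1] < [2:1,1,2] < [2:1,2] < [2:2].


16 collections generate NE(X_Σ); each relation:

  {1,2}:  v_{1} + v_{2} = 0  →  sig = [2:]
  {6,10}:  v_{6} + v_{10} = 0  →  sig = [2:]
  {1,8}:  v_{1} + v_{8} = v_{4}  →  sig = [2:1]
  {2,4}:  v_{2} + v_{4} = v_{8}  →  sig = [2:1]
  {5,7}:  v_{5} + v_{7} = v_{10}  →  sig = [2:1]
  {3,9}:  v_{3} + v_{9} = v_{2} + v_{10}  →  sig = [2:1,1]
  {6,7}:  v_{6} + v_{7} = v_{3} + v_{8}  →  sig = [2:1,1]
  {1,7}:  v_{1} + v_{7} = v_{3} + v_{4} + v_{10}  →  sig = [2:1,1,1]
  {1,9}:  v_{1} + v_{9} = v_{5} + v_{8} + v_{10}  →  sig = [2:1,1,1]
  {6,9}:  v_{6} + v_{9} = v_{2} + v_{5} + v_{8}  →  sig = [2:1,1,1]
  {4,9}:  v_{4} + v_{9} = v_{5} + 2·v_{8} + v_{10}  →  sig = [2:1,1,2]
  {7,9}:  v_{7} + v_{9} = v_{2} + v_{8} + 2·v_{10}  →  sig = [2:1,1,2]
  {3,5,8}:  v_{3} + v_{5} + v_{8} = 0  →  sig = [3:]
  {3,4,5}:  v_{3} + v_{4} + v_{5} = v_{1}  →  sig = [3:1]
  {3,8,10}:  v_{3} + v_{8} + v_{10} = v_{7}  →  sig = [3:1]
  {2,5,8,10}:  v_{2} + v_{5} + v_{8} + v_{10} = v_{9}  →  sig = [4:1]

Hence PRS(X_Σ) =
    [2:]
    [2:]
    [2:1]
    [2:1]
    [2:1]
    [2:1,1]
    [2:1,1]
    [2:1,1,1]
    [2:1,1,1]
    [2:1,1,1]
    [2:1,1,2]
    [2:1,1,2]
    [3:]
    [3:1]
    [3:1]
    [4:1]


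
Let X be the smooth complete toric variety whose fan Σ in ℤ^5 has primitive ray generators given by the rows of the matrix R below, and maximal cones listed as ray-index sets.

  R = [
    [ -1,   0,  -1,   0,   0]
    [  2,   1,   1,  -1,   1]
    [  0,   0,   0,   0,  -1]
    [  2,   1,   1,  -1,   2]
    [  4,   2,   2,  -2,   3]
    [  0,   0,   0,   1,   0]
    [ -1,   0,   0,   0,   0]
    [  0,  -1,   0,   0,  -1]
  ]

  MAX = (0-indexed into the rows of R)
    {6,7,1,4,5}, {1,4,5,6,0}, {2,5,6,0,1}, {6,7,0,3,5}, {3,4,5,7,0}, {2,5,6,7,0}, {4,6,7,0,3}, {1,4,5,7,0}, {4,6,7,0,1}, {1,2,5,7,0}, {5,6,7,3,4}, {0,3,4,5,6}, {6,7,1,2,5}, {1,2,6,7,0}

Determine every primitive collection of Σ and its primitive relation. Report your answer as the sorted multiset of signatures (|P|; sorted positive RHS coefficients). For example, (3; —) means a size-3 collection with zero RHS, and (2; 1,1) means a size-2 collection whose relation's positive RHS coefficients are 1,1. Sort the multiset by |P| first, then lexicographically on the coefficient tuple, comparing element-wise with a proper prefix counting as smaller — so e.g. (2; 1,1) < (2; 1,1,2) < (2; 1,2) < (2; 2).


Σ has 5 primitive collections:

  • {1,3}:  v_{1} + v_{3} = v_{4}  so sig = (2; 1)
  • {2,3}:  v_{2} + v_{3} = v_{1}  so sig = (2; 1)
  • {2,4}:  v_{2} + v_{4} = 2·v_{1}  so sig = (2; 2)
  • {0,1,5,6,7}:  v_{0} + v_{1} + v_{5} + v_{6} + v_{7} = 0  so sig = (5; —)
  • {0,4,5,6,7}:  v_{0} + v_{4} + v_{5} + v_{6} + v_{7} = v_{3}  so sig = (5; 1)

Hence PRS(X_Σ) =
    |P|=2: 3 collections, coeffs (1), (1), (2)
    |P|=5: 2 collections, coeffs (), (1)


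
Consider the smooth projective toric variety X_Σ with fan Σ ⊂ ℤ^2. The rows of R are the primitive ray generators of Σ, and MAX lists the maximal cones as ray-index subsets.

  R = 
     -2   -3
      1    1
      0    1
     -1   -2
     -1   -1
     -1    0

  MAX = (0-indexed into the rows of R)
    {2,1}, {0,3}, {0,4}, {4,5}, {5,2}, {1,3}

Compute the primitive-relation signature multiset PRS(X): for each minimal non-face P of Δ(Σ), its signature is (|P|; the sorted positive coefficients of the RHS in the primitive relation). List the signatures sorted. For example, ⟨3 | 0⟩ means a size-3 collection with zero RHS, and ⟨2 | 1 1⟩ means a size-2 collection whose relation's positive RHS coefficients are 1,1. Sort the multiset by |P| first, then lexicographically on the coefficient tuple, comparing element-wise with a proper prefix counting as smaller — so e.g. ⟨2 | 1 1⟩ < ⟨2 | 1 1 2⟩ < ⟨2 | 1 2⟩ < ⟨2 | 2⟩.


Minimal non-faces — 9 found among 6 rays, 6 max cones:

  P={1,4}:  v_{1} + v_{4} = 0  ⟹  sig = ⟨2 | 0⟩
  P={0,1}:  v_{0} + v_{1} = v_{3}  ⟹  sig = ⟨2 | 1⟩
  P={1,5}:  v_{1} + v_{5} = v_{2}  ⟹  sig = ⟨2 | 1⟩
  P={2,3}:  v_{2} + v_{3} = v_{4}  ⟹  sig = ⟨2 | 1⟩
  P={2,4}:  v_{2} + v_{4} = v_{5}  ⟹  sig = ⟨2 | 1⟩
  P={3,4}:  v_{3} + v_{4} = v_{0}  ⟹  sig = ⟨2 | 1⟩
  P={0,2}:  v_{0} + v_{2} = 2·v_{4}  ⟹  sig = ⟨2 | 2⟩
  P={3,5}:  v_{3} + v_{5} = 2·v_{4}  ⟹  sig = ⟨2 | 2⟩
  P={0,5}:  v_{0} + v_{5} = 3·v_{4}  ⟹  sig = ⟨2 | 3⟩

Sorted signature multiset PRS(X):
    |P|=2: 9 collections, coeffs (), (1), (1), (1), (1), (1), (2), (2), (3)


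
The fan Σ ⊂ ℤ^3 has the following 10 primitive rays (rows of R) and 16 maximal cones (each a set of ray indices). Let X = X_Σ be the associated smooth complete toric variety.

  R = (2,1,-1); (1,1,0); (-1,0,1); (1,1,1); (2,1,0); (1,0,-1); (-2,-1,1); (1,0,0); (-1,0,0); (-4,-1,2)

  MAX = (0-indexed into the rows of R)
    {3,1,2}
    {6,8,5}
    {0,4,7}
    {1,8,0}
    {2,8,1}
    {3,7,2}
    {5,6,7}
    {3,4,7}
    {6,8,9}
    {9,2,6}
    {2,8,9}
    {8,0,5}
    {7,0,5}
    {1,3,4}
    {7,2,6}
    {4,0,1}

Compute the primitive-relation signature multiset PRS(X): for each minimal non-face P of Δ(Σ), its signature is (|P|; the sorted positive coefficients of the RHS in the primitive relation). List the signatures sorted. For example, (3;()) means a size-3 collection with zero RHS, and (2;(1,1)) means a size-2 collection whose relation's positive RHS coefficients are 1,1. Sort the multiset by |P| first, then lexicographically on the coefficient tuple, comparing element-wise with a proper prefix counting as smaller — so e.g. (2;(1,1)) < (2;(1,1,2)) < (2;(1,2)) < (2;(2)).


Δ(Σ) — 10 vertices, 22 min non-faces:

  P={0,6}:  v_{0} + v_{6} = 0 — sig = (2;())
  P={2,5}:  v_{2} + v_{5} = 0 — sig = (2;())
  P={7,8}:  v_{7} + v_{8} = 0 — sig = (2;())
  P={0,2}:  v_{0} + v_{2} = v_{1} — sig = (2;(1))
  P={1,5}:  v_{1} + v_{5} = v_{0} — sig = (2;(1))
  P={1,6}:  v_{1} + v_{6} = v_{2} — sig = (2;(1))
  P={1,7}:  v_{1} + v_{7} = v_{4} — sig = (2;(1))
  P={2,4}:  v_{2} + v_{4} = v_{3} — sig = (2;(1))
  P={3,5}:  v_{3} + v_{5} = v_{4} — sig = (2;(1))
  P={4,8}:  v_{4} + v_{8} = v_{1} — sig = (2;(1))
  P={0,3}:  v_{0} + v_{3} = v_{1} + v_{4} — sig = (2;(1,1))
  P={0,9}:  v_{0} + v_{9} = v_{2} + v_{8} — sig = (2;(1,1))
  P={3,8}:  v_{3} + v_{8} = v_{1} + v_{2} — sig = (2;(1,1))
  P={4,5}:  v_{4} + v_{5} = v_{0} + v_{7} — sig = (2;(1,1))
  P={4,6}:  v_{4} + v_{6} = v_{2} + v_{7} — sig = (2;(1,1))
  P={5,9}:  v_{5} + v_{9} = v_{6} + v_{8} — sig = (2;(1,1))
  P={7,9}:  v_{7} + v_{9} = v_{2} + v_{6} — sig = (2;(1,1))
  P={1,9}:  v_{1} + v_{9} = 2·v_{2} + v_{8} — sig = (2;(1,2))
  P={3,6}:  v_{3} + v_{6} = 2·v_{2} + v_{7} — sig = (2;(1,2))
  P={4,9}:  v_{4} + v_{9} = 2·v_{2} — sig = (2;(2))
  P={3,9}:  v_{3} + v_{9} = 3·v_{2} — sig = (2;(3))
  P={2,6,8}:  v_{2} + v_{6} + v_{8} = v_{9} — sig = (3;(1))

Sorted signature multiset PRS(X):
    (2;())
    (2;())
    (2;())
    (2;(1))
    (2;(1))
    (2;(1))
    (2;(1))
    (2;(1))
    (2;(1))
    (2;(1))
    (2;(1,1))
    (2;(1,1))
    (2;(1,1))
    (2;(1,1))
    (2;(1,1))
    (2;(1,1))
    (2;(1,1))
    (2;(1,2))
    (2;(1,2))
    (2;(2))
    (2;(3))
    (3;(1))


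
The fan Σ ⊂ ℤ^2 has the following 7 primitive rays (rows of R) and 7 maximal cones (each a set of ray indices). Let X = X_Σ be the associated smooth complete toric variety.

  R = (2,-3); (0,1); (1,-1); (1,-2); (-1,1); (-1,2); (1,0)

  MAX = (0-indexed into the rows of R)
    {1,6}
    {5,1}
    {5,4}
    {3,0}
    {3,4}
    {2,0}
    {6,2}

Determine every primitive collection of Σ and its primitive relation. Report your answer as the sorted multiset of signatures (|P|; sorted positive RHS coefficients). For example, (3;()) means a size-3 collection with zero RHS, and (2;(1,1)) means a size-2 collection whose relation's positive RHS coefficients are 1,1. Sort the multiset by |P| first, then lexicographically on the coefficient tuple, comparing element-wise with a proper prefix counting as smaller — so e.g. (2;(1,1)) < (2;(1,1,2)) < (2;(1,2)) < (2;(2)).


The 14 primitive collections of Σ (r=7, n=2):

  P={2,4}:  v_{2} + v_{4} = 0  ⟹  sig = (2;())
  P={3,5}:  v_{3} + v_{5} = 0  ⟹  sig = (2;())
  P={0,4}:  v_{0} + v_{4} = v_{3}  ⟹  sig = (2;(1))
  P={0,5}:  v_{0} + v_{5} = v_{2}  ⟹  sig = (2;(1))
  P={1,2}:  v_{1} + v_{2} = v_{6}  ⟹  sig = (2;(1))
  P={1,3}:  v_{1} + v_{3} = v_{2}  ⟹  sig = (2;(1))
  P={1,4}:  v_{1} + v_{4} = v_{5}  ⟹  sig = (2;(1))
  P={2,3}:  v_{2} + v_{3} = v_{0}  ⟹  sig = (2;(1))
  P={2,5}:  v_{2} + v_{5} = v_{1}  ⟹  sig = (2;(1))
  P={4,6}:  v_{4} + v_{6} = v_{1}  ⟹  sig = (2;(1))
  P={0,1}:  v_{0} + v_{1} = 2·v_{2}  ⟹  sig = (2;(2))
  P={3,6}:  v_{3} + v_{6} = 2·v_{2}  ⟹  sig = (2;(2))
  P={5,6}:  v_{5} + v_{6} = 2·v_{1}  ⟹  sig = (2;(2))
  P={0,6}:  v_{0} + v_{6} = 3·v_{2}  ⟹  sig = (2;(3))

Sorted signature multiset PRS(X):
    (2;())
    (2;())
    (2;(1))
    (2;(1))
    (2;(1))
    (2;(1))
    (2;(1))
    (2;(1))
    (2;(1))
    (2;(1))
    (2;(2))
    (2;(2))
    (2;(2))
    (2;(3))


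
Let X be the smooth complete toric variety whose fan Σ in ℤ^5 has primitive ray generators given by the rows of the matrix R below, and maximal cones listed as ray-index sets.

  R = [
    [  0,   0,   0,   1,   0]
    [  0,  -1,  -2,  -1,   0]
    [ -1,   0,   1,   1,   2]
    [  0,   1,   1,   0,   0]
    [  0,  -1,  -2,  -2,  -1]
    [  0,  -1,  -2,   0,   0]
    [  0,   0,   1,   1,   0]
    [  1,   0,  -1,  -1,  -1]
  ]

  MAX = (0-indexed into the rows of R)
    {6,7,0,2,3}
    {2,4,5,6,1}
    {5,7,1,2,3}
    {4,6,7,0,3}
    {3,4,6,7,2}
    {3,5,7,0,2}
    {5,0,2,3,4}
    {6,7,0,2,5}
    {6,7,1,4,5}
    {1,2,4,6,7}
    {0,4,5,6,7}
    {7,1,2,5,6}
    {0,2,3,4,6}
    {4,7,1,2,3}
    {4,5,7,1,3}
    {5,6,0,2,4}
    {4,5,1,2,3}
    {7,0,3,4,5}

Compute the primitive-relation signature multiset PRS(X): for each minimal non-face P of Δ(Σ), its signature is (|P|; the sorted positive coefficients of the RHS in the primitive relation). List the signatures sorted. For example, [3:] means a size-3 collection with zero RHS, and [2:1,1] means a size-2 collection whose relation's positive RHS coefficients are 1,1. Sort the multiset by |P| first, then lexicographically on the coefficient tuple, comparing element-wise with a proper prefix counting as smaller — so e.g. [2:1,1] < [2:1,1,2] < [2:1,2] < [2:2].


Minimal non-faces — 5 found among 8 rays, 18 max cones:

  • {0,1}:  v_{0} + v_{1} = v_{5} — sig = [2:1]
  • {1,3,6}:  v_{1} + v_{3} + v_{6} = 0 — sig = [3:]
  • {3,5,6}:  v_{3} + v_{5} + v_{6} = v_{0} — sig = [3:1]
  • {0,2,4,7}:  v_{0} + v_{2} + v_{4} + v_{7} = v_{1} — sig = [4:1]
  • {2,4,5,7}:  v_{2} + v_{4} + v_{5} + v_{7} = 2·v_{1} — sig = [4:2]

so the primitive-relation signature multiset is
[[2:1], [3:], [3:1], [4:1], [4:2]]


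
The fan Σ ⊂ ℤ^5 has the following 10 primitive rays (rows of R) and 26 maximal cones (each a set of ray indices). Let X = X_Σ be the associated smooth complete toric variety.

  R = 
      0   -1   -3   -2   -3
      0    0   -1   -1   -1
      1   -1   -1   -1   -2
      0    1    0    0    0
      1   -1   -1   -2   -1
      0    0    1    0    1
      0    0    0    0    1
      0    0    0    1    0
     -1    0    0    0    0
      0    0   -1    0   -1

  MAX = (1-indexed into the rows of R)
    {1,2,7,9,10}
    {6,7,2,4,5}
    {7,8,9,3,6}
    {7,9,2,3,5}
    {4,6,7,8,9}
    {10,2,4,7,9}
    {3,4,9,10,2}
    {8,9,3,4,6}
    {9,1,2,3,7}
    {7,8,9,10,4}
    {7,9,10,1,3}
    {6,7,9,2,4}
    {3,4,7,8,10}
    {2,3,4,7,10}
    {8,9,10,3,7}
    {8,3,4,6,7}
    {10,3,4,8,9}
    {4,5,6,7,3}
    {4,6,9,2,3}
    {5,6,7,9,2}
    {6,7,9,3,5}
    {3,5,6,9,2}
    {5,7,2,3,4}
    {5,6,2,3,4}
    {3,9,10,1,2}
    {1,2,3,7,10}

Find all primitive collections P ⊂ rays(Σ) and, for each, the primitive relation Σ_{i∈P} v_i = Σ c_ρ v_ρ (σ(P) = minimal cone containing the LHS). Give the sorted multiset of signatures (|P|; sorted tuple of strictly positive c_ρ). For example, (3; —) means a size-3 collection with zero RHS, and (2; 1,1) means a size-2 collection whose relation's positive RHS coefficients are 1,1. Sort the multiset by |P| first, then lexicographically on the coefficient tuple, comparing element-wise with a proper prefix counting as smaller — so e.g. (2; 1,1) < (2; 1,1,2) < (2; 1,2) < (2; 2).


|primitive collections| = 12. Relations:

  • {6,10}:  v_{6} + v_{10} = 0  →  sig = (2; —)
  • {2,8}:  v_{2} + v_{8} = v_{10}  →  sig = (2; 1)
  • {5,8}:  v_{5} + v_{8} = v_{3} + v_{7}  →  sig = (2; 1,1)
  • {5,10}:  v_{5} + v_{10} = v_{2} + v_{3} + v_{7}  →  sig = (2; 1,1,1)
  • {1,6}:  v_{1} + v_{6} = v_{2} + v_{3} + v_{7} + v_{9}  →  sig = (2; 1,1,1,1)
  • {1,8}:  v_{1} + v_{8} = v_{3} + v_{7} + v_{9} + 2·v_{10}  →  sig = (2; 1,1,1,2)
  • {1,4}:  v_{1} + v_{4} = 2·v_{2} + v_{10}  →  sig = (2; 1,2)
  • {1,5}:  v_{1} + v_{5} = 2·v_{2} + 2·v_{3} + 2·v_{7} + v_{9}  →  sig = (2; 1,2,2,2)
  • {4,5,9}:  v_{4} + v_{5} + v_{9} = 2·v_{2} + v_{6}  →  sig = (3; 1,2)
  • {2,3,6,7}:  v_{2} + v_{3} + v_{6} + v_{7} = v_{5}  →  sig = (4; 1)
  • {3,4,7,9}:  v_{3} + v_{4} + v_{7} + v_{9} = v_{2}  →  sig = (4; 1)
  • {2,3,7,9,10}:  v_{2} + v_{3} + v_{7} + v_{9} + v_{10} = v_{1}  →  sig = (5; 1)

so the primitive-relation signature multiset is
    (2; —)
    (2; 1)
    (2; 1,1)
    (2; 1,1,1)
    (2; 1,1,1,1)
    (2; 1,1,1,2)
    (2; 1,2)
    (2; 1,2,2,2)
    (3; 1,2)
    (4; 1)
    (4; 1)
    (5; 1)


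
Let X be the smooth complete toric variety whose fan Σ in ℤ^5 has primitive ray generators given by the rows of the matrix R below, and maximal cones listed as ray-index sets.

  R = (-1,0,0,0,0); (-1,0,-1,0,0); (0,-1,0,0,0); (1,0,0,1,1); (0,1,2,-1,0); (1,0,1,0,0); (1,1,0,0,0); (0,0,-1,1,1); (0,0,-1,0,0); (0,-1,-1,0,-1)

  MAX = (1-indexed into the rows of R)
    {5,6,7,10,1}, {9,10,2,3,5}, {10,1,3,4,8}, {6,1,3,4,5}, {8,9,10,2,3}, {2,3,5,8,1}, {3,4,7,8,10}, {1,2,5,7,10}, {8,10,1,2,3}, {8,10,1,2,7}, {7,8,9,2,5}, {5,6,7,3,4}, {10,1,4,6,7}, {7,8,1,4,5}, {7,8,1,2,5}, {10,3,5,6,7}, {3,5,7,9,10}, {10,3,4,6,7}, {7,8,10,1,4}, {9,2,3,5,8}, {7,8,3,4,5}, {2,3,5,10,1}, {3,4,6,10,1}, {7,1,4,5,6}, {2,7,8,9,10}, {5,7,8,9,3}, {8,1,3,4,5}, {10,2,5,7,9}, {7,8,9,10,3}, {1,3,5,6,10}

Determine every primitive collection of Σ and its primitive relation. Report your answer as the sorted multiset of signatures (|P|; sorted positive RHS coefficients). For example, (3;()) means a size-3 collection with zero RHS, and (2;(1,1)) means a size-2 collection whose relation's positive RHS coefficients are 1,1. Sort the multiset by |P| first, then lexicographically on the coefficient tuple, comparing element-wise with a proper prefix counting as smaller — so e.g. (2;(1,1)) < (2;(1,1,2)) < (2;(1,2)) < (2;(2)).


The 10 primitive collections of Σ (r=10, n=5):

  {2,6}:  v_{2} + v_{6} = 0  ⟹  sig = (2;())
  {1,9}:  v_{1} + v_{9} = v_{2}  ⟹  sig = (2;(1))
  {2,4}:  v_{2} + v_{4} = v_{8}  ⟹  sig = (2;(1))
  {6,8}:  v_{6} + v_{8} = v_{4}  ⟹  sig = (2;(1))
  {6,9}:  v_{6} + v_{9} = v_{3} + v_{7}  ⟹  sig = (2;(1,1))
  {4,9}:  v_{4} + v_{9} = v_{3} + v_{7} + v_{8}  ⟹  sig = (2;(1,1,1))
  {1,3,7}:  v_{1} + v_{3} + v_{7} = 0  ⟹  sig = (3;())
  {5,8,10}:  v_{5} + v_{8} + v_{10} = 0  ⟹  sig = (3;())
  {2,3,7}:  v_{2} + v_{3} + v_{7} = v_{9}  ⟹  sig = (3;(1))
  {4,5,10}:  v_{4} + v_{5} + v_{10} = v_{6}  ⟹  sig = (3;(1))

Sorted signature multiset PRS(X):
    |P|=2: 6 collections, coeffs (), (1), (1), (1), (1,1), (1,1,1)
    |P|=3: 4 collections, coeffs (), (), (1), (1)


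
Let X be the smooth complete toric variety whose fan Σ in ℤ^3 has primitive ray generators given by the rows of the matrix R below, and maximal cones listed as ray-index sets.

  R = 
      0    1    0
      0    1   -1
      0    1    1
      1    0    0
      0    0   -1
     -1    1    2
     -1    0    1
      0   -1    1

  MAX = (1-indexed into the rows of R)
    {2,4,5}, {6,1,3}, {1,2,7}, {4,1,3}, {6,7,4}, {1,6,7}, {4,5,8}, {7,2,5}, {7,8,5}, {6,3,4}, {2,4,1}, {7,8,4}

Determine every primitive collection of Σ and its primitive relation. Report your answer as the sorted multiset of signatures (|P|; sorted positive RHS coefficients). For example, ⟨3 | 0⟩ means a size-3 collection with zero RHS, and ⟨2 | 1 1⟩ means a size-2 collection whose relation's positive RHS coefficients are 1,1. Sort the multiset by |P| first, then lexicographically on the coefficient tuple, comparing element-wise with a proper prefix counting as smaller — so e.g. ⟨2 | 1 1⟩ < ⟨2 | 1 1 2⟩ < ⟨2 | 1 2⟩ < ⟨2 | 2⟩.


Primitive collections (14):

  P = {2,8}:  v_{2} + v_{8} = 0  ⟹  sig = ⟨2 | 0⟩
  P = {1,5}:  v_{1} + v_{5} = v_{2}  ⟹  sig = ⟨2 | 1⟩
  P = {3,5}:  v_{3} + v_{5} = v_{1}  ⟹  sig = ⟨2 | 1⟩
  P = {3,7}:  v_{3} + v_{7} = v_{6}  ⟹  sig = ⟨2 | 1⟩
  P = {1,8}:  v_{1} + v_{8} = v_{4} + v_{7}  ⟹  sig = ⟨2 | 1 1⟩
  P = {5,6}:  v_{5} + v_{6} = v_{1} + v_{7}  ⟹  sig = ⟨2 | 1 1⟩
  P = {2,6}:  v_{2} + v_{6} = 2·v_{1} + v_{7}  ⟹  sig = ⟨2 | 1 2⟩
  P = {2,3}:  v_{2} + v_{3} = 2·v_{1}  ⟹  sig = ⟨2 | 2⟩
  P = {3,8}:  v_{3} + v_{8} = 2·v_{4} + 2·v_{7}  ⟹  sig = ⟨2 | 2 2⟩
  P = {6,8}:  v_{6} + v_{8} = 2·v_{4} + 3·v_{7}  ⟹  sig = ⟨2 | 2 3⟩
  P = {4,5,7}:  v_{4} + v_{5} + v_{7} = 0  ⟹  sig = ⟨3 | 0⟩
  P = {1,4,7}:  v_{1} + v_{4} + v_{7} = v_{3}  ⟹  sig = ⟨3 | 1⟩
  P = {2,4,7}:  v_{2} + v_{4} + v_{7} = v_{1}  ⟹  sig = ⟨3 | 1⟩
  P = {1,4,6}:  v_{1} + v_{4} + v_{6} = 2·v_{3}  ⟹  sig = ⟨3 | 2⟩

Hence PRS(X_Σ) =
{ ⟨2 | 0⟩,  ⟨2 | 1⟩ ×3,  ⟨2 | 1 1⟩ ×2,  ⟨2 | 1 2⟩,  ⟨2 | 2⟩,  ⟨2 | 2 2⟩,  ⟨2 | 2 3⟩,  ⟨3 | 0⟩,  ⟨3 | 1⟩ ×2,  ⟨3 | 2⟩ }


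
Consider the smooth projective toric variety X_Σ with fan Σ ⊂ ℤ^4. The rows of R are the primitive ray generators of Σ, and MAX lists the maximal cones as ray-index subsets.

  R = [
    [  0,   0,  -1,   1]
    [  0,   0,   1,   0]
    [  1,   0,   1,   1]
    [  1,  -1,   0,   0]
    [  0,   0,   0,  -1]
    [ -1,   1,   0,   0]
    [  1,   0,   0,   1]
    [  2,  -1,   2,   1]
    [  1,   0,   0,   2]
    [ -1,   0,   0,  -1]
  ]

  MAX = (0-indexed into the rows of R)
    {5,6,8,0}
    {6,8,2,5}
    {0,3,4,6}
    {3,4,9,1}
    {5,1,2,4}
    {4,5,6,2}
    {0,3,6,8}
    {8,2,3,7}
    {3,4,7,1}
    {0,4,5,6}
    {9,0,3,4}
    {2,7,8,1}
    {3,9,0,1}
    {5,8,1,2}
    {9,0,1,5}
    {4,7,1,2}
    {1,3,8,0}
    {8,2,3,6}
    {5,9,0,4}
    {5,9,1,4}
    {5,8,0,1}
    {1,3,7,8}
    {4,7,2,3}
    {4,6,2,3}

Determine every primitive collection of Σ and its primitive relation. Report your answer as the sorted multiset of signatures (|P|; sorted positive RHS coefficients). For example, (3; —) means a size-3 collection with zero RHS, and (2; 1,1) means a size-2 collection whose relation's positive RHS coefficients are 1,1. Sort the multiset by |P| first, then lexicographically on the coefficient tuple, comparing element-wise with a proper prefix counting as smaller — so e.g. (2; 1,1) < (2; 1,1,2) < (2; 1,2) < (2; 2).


Σ has 13 primitive collections:

  P = {3,5}:  v_{3} + v_{5} = 0  →  sig = (2; —)
  P = {6,9}:  v_{6} + v_{9} = 0  →  sig = (2; —)
  P = {0,2}:  v_{0} + v_{2} = v_{8}  →  sig = (2; 1)
  P = {1,6}:  v_{1} + v_{6} = v_{2}  →  sig = (2; 1)
  P = {2,9}:  v_{2} + v_{9} = v_{1}  →  sig = (2; 1)
  P = {4,8}:  v_{4} + v_{8} = v_{6}  →  sig = (2; 1)
  P = {5,7}:  v_{5} + v_{7} = v_{1} + v_{2}  →  sig = (2; 1,1)
  P = {8,9}:  v_{8} + v_{9} = v_{0} + v_{1}  →  sig = (2; 1,1)
  P = {0,7}:  v_{0} + v_{7} = v_{1} + v_{3} + v_{8}  →  sig = (2; 1,1,1)
  P = {6,7}:  v_{6} + v_{7} = 2·v_{2} + v_{3}  →  sig = (2; 1,2)
  P = {7,9}:  v_{7} + v_{9} = 2·v_{1} + v_{3}  →  sig = (2; 1,2)
  P = {0,1,4}:  v_{0} + v_{1} + v_{4} = 0  →  sig = (3; —)
  P = {1,2,3}:  v_{1} + v_{2} + v_{3} = v_{7}  →  sig = (3; 1)

Hence PRS(X_Σ) =
    |P|=2: 11 collections, coeffs (), (), (1), (1), (1), (1), (1,1), (1,1), (1,1,1), (1,2), (1,2)
    |P|=3: 2 collections, coeffs (), (1)


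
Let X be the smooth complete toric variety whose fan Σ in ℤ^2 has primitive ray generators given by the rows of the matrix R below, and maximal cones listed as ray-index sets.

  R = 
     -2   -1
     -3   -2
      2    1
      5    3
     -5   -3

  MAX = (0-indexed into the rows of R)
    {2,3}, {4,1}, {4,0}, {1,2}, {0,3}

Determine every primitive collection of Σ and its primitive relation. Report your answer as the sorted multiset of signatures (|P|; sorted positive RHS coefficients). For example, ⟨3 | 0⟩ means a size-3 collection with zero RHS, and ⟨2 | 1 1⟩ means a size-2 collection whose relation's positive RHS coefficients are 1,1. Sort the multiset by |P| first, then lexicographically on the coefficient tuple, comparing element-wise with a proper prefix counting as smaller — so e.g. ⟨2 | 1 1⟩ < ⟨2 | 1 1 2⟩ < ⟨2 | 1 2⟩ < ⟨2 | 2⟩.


Primitive collections (5):

  {0,2}:  v_{0} + v_{2} = 0  ⇒ sig = ⟨2 | 0⟩
  {3,4}:  v_{3} + v_{4} = 0  ⇒ sig = ⟨2 | 0⟩
  {0,1}:  v_{0} + v_{1} = v_{4}  ⇒ sig = ⟨2 | 1⟩
  {1,3}:  v_{1} + v_{3} = v_{2}  ⇒ sig = ⟨2 | 1⟩
  {2,4}:  v_{2} + v_{4} = v_{1}  ⇒ sig = ⟨2 | 1⟩

so the primitive-relation signature multiset is
    |P|=2: 5 collections, coeffs (), (), (1), (1), (1)


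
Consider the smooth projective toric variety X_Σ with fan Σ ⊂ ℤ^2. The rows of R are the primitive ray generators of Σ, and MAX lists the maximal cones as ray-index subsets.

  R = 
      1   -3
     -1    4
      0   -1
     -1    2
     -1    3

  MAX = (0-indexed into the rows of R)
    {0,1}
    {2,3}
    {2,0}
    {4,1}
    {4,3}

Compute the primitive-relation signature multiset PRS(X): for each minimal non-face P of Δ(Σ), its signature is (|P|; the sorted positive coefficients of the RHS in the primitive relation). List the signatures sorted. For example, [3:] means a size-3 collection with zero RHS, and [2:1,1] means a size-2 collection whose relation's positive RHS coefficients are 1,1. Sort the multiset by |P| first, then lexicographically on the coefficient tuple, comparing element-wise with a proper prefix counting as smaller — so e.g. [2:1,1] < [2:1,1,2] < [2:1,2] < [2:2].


Minimal non-faces — 5 found among 5 rays, 5 max cones:

  {0,4}:  v_{0} + v_{4} = 0  →  sig = [2:]
  {0,3}:  v_{0} + v_{3} = v_{2}  →  sig = [2:1]
  {1,2}:  v_{1} + v_{2} = v_{4}  →  sig = [2:1]
  {2,4}:  v_{2} + v_{4} = v_{3}  →  sig = [2:1]
  {1,3}:  v_{1} + v_{3} = 2·v_{4}  →  sig = [2:2]

Hence PRS(X_Σ) =
[[2:], [2:1], [2:1], [2:1], [2:2]]


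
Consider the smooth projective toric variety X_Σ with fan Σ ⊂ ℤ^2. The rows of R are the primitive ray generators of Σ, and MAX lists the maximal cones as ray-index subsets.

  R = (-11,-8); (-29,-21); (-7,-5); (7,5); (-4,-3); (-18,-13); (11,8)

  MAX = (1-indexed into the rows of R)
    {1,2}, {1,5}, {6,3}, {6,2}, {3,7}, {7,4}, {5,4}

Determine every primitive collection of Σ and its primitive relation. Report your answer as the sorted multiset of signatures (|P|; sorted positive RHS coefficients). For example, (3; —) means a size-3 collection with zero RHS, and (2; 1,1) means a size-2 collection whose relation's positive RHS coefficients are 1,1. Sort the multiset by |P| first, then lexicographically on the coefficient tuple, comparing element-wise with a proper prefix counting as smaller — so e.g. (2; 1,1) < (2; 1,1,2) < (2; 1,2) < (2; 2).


Σ has 14 primitive collections:

  P = {1,7}:  v_{1} + v_{7} = 0  ⇒ sig = (2; —)
  P = {3,4}:  v_{3} + v_{4} = 0  ⇒ sig = (2; —)
  P = {1,3}:  v_{1} + v_{3} = v_{6}  ⇒ sig = (2; 1)
  P = {1,4}:  v_{1} + v_{4} = v_{5}  ⇒ sig = (2; 1)
  P = {1,6}:  v_{1} + v_{6} = v_{2}  ⇒ sig = (2; 1)
  P = {2,7}:  v_{2} + v_{7} = v_{6}  ⇒ sig = (2; 1)
  P = {3,5}:  v_{3} + v_{5} = v_{1}  ⇒ sig = (2; 1)
  P = {4,6}:  v_{4} + v_{6} = v_{1}  ⇒ sig = (2; 1)
  P = {5,7}:  v_{5} + v_{7} = v_{4}  ⇒ sig = (2; 1)
  P = {6,7}:  v_{6} + v_{7} = v_{3}  ⇒ sig = (2; 1)
  P = {2,3}:  v_{2} + v_{3} = 2·v_{6}  ⇒ sig = (2; 2)
  P = {2,4}:  v_{2} + v_{4} = 2·v_{1}  ⇒ sig = (2; 2)
  P = {5,6}:  v_{5} + v_{6} = 2·v_{1}  ⇒ sig = (2; 2)
  P = {2,5}:  v_{2} + v_{5} = 3·v_{1}  ⇒ sig = (2; 3)

Signatures (|P|; sorted positive RHS coefficients), sorted:
[(2; —), (2; —), (2; 1), (2; 1), (2; 1), (2; 1), (2; 1), (2; 1), (2; 1), (2; 1), (2; 2), (2; 2), (2; 2), (2; 3)]


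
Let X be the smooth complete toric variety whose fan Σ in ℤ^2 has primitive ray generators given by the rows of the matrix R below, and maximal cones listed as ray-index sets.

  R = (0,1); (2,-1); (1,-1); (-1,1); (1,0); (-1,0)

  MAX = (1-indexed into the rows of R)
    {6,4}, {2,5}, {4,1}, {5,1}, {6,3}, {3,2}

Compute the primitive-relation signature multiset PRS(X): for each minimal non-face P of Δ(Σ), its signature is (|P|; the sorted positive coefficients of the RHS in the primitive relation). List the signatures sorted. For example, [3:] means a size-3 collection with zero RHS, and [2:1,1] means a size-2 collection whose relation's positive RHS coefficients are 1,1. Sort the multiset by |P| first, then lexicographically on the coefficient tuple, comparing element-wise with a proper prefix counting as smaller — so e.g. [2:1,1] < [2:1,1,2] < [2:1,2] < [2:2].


|primitive collections| = 9. Relations:

  P={3,4}:  v_{3} + v_{4} = 0  ⇒ sig = [2:]
  P={5,6}:  v_{5} + v_{6} = 0  ⇒ sig = [2:]
  P={1,3}:  v_{1} + v_{3} = v_{5}  ⇒ sig = [2:1]
  P={1,6}:  v_{1} + v_{6} = v_{4}  ⇒ sig = [2:1]
  P={2,4}:  v_{2} + v_{4} = v_{5}  ⇒ sig = [2:1]
  P={2,6}:  v_{2} + v_{6} = v_{3}  ⇒ sig = [2:1]
  P={3,5}:  v_{3} + v_{5} = v_{2}  ⇒ sig = [2:1]
  P={4,5}:  v_{4} + v_{5} = v_{1}  ⇒ sig = [2:1]
  P={1,2}:  v_{1} + v_{2} = 2·v_{5}  ⇒ sig = [2:2]

so the primitive-relation signature multiset is
    |P|=2: 9 collections, coeffs (), (), (1), (1), (1), (1), (1), (1), (2)


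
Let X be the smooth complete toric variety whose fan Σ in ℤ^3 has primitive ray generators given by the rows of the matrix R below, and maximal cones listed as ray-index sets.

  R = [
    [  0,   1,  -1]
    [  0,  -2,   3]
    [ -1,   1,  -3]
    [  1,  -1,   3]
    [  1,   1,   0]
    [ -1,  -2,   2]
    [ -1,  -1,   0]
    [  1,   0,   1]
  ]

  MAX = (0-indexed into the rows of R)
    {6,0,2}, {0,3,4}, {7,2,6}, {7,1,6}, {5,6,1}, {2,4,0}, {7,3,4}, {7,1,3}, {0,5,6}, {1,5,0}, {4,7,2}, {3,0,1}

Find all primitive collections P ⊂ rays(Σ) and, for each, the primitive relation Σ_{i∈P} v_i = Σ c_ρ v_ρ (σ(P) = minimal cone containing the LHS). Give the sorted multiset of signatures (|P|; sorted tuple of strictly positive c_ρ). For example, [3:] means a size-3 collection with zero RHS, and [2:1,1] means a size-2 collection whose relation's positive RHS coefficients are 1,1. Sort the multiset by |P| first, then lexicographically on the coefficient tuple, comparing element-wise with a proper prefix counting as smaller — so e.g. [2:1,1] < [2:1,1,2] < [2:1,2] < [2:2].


11 minimal non-faces of Δ(Σ) (on 8 rays):

  P={2,3}:  v_{2} + v_{3} = 0  ⇒ sig = [2:]
  P={4,6}:  v_{4} + v_{6} = 0  ⇒ sig = [2:]
  P={0,7}:  v_{0} + v_{7} = v_{4}  ⇒ sig = [2:1]
  P={1,2}:  v_{1} + v_{2} = v_{6}  ⇒ sig = [2:1]
  P={1,4}:  v_{1} + v_{4} = v_{3}  ⇒ sig = [2:1]
  P={3,6}:  v_{3} + v_{6} = v_{1}  ⇒ sig = [2:1]
  P={5,7}:  v_{5} + v_{7} = v_{1}  ⇒ sig = [2:1]
  P={4,5}:  v_{4} + v_{5} = v_{0} + v_{1}  ⇒ sig = [2:1,1]
  P={2,5}:  v_{2} + v_{5} = v_{0} + 2·v_{6}  ⇒ sig = [2:1,2]
  P={3,5}:  v_{3} + v_{5} = v_{0} + 2·v_{1}  ⇒ sig = [2:1,2]
  P={0,1,6}:  v_{0} + v_{1} + v_{6} = v_{5}  ⇒ sig = [3:1]

Hence PRS(X_Σ) =
{ [2:] ×2,  [2:1] ×5,  [2:1,1],  [2:1,2] ×2,  [3:1] }


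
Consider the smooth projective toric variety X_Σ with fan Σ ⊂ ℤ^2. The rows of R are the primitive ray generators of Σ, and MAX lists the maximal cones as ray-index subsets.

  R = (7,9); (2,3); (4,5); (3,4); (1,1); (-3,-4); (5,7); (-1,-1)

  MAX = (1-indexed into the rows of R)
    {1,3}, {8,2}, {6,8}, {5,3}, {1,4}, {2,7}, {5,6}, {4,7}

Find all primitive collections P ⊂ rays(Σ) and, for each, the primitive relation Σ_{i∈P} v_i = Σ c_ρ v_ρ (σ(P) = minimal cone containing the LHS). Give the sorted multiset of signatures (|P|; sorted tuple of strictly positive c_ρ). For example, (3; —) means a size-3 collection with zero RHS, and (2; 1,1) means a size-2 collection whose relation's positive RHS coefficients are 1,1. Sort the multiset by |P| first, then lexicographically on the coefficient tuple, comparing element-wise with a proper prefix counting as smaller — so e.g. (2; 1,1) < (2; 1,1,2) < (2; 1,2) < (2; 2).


Primitive collections (20):

  {4,6}:  v_{4} + v_{6} = 0  ⇒ sig = (2; —)
  {5,8}:  v_{5} + v_{8} = 0  ⇒ sig = (2; —)
  {1,6}:  v_{1} + v_{6} = v_{3}  ⇒ sig = (2; 1)
  {2,4}:  v_{2} + v_{4} = v_{7}  ⇒ sig = (2; 1)
  {2,5}:  v_{2} + v_{5} = v_{4}  ⇒ sig = (2; 1)
  {2,6}:  v_{2} + v_{6} = v_{8}  ⇒ sig = (2; 1)
  {3,4}:  v_{3} + v_{4} = v_{1}  ⇒ sig = (2; 1)
  {3,6}:  v_{3} + v_{6} = v_{5}  ⇒ sig = (2; 1)
  {3,8}:  v_{3} + v_{8} = v_{4}  ⇒ sig = (2; 1)
  {4,5}:  v_{4} + v_{5} = v_{3}  ⇒ sig = (2; 1)
  {4,8}:  v_{4} + v_{8} = v_{2}  ⇒ sig = (2; 1)
  {6,7}:  v_{6} + v_{7} = v_{2}  ⇒ sig = (2; 1)
  {1,5}:  v_{1} + v_{5} = 2·v_{3}  ⇒ sig = (2; 2)
  {1,8}:  v_{1} + v_{8} = 2·v_{4}  ⇒ sig = (2; 2)
  {2,3}:  v_{2} + v_{3} = 2·v_{4}  ⇒ sig = (2; 2)
  {5,7}:  v_{5} + v_{7} = 2·v_{4}  ⇒ sig = (2; 2)
  {7,8}:  v_{7} + v_{8} = 2·v_{2}  ⇒ sig = (2; 2)
  {1,2}:  v_{1} + v_{2} = 3·v_{4}  ⇒ sig = (2; 3)
  {3,7}:  v_{3} + v_{7} = 3·v_{4}  ⇒ sig = (2; 3)
  {1,7}:  v_{1} + v_{7} = 4·v_{4}  ⇒ sig = (2; 4)

Hence PRS(X_Σ) =
{ (2; —) ×2,  (2; 1) ×10,  (2; 2) ×5,  (2; 3) ×2,  (2; 4) }


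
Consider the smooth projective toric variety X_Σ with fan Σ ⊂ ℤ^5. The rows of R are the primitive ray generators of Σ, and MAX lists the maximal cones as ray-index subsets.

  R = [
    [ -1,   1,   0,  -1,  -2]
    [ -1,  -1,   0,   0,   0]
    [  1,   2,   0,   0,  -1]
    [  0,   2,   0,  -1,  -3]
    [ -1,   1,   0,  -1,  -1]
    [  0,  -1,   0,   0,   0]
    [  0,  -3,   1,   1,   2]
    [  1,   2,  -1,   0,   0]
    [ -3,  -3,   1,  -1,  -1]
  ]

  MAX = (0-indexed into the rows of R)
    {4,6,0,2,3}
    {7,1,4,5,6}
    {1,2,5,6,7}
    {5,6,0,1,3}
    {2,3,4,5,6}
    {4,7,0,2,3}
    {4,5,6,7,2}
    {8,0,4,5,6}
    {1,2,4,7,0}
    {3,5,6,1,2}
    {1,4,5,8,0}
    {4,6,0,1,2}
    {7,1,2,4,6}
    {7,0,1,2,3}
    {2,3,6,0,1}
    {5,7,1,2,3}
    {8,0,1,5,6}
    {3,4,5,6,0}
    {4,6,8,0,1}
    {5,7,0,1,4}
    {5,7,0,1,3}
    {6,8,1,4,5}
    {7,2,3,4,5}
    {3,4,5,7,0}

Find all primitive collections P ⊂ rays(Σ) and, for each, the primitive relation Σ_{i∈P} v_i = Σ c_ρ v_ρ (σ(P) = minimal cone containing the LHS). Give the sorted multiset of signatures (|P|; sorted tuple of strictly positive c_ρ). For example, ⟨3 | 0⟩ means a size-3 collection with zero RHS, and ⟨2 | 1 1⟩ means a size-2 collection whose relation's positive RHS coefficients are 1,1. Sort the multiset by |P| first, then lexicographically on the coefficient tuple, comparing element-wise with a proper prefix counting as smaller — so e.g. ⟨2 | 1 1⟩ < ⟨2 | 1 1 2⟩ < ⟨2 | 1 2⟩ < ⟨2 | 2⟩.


Minimal non-faces — 9 found among 9 rays, 24 max cones:

  P={7,8}:  v_{7} + v_{8} = v_{1} + v_{4} + v_{5} — sig = ⟨2 | 1 1 1⟩
  P={3,8}:  v_{3} + v_{8} = 3·v_{0} + v_{5} + v_{6} — sig = ⟨2 | 1 1 3⟩
  P={2,8}:  v_{2} + v_{8} = 2·v_{0} + v_{6} — sig = ⟨2 | 1 2⟩
  P={0,6,7}:  v_{0} + v_{6} + v_{7} = 0 — sig = ⟨3 | 0⟩
  P={0,2,5}:  v_{0} + v_{2} + v_{5} = v_{3} — sig = ⟨3 | 1⟩
  P={3,6,7}:  v_{3} + v_{6} + v_{7} = v_{2} + v_{5} — sig = ⟨3 | 1 1⟩
  P={1,3,4}:  v_{1} + v_{3} + v_{4} = 2·v_{0} — sig = ⟨3 | 2⟩
  P={1,2,4,5}:  v_{1} + v_{2} + v_{4} + v_{5} = v_{0} — sig = ⟨4 | 1⟩
  P={0,1,4,5,6}:  v_{0} + v_{1} + v_{4} + v_{5} + v_{6} = v_{8} — sig = ⟨5 | 1⟩

so the primitive-relation signature multiset is
[⟨2 | 1 1 1⟩, ⟨2 | 1 1 3⟩, ⟨2 | 1 2⟩, ⟨3 | 0⟩, ⟨3 | 1⟩, ⟨3 | 1 1⟩, ⟨3 | 2⟩, ⟨4 | 1⟩, ⟨5 | 1⟩]


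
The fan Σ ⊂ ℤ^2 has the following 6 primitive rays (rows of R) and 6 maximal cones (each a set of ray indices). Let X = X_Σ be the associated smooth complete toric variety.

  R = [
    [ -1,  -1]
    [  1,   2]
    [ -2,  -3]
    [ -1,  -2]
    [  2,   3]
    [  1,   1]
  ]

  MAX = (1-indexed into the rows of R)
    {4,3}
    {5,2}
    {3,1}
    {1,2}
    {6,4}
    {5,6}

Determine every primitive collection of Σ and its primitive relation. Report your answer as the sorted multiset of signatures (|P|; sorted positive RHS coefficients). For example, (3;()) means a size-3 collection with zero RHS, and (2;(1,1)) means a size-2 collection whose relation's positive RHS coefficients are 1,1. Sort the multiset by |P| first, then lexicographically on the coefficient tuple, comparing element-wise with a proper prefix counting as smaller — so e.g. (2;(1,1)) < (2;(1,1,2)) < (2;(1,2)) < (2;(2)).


Primitive collections (9):

  P = {1,6}:  v_{1} + v_{6} = 0 — sig = (2;())
  P = {2,4}:  v_{2} + v_{4} = 0 — sig = (2;())
  P = {3,5}:  v_{3} + v_{5} = 0 — sig = (2;())
  P = {1,4}:  v_{1} + v_{4} = v_{3} — sig = (2;(1))
  P = {1,5}:  v_{1} + v_{5} = v_{2} — sig = (2;(1))
  P = {2,3}:  v_{2} + v_{3} = v_{1} — sig = (2;(1))
  P = {2,6}:  v_{2} + v_{6} = v_{5} — sig = (2;(1))
  P = {3,6}:  v_{3} + v_{6} = v_{4} — sig = (2;(1))
  P = {4,5}:  v_{4} + v_{5} = v_{6} — sig = (2;(1))

Signatures (|P|; sorted positive RHS coefficients), sorted:
    (2;())
    (2;())
    (2;())
    (2;(1))
    (2;(1))
    (2;(1))
    (2;(1))
    (2;(1))
    (2;(1))


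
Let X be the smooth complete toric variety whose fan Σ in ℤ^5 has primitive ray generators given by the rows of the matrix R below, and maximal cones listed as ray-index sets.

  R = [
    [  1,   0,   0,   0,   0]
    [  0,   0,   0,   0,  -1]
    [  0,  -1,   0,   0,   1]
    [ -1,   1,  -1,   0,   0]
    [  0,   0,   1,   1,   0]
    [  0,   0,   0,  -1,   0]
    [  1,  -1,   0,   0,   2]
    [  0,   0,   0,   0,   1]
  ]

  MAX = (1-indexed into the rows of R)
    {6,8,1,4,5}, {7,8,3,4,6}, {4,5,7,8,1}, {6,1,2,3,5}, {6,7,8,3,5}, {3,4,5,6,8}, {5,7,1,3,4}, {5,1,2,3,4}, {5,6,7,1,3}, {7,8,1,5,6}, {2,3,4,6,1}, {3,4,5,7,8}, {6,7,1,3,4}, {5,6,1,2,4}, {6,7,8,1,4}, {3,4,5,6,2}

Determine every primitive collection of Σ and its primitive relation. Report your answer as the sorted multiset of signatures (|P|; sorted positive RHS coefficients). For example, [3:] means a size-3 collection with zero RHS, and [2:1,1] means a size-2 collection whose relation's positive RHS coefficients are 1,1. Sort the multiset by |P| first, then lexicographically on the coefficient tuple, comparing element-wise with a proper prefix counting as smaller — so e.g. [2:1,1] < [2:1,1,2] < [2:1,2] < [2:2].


5 minimal non-faces of Δ(Σ) (on 8 rays):

  • {2,8}:  v_{2} + v_{8} = 0 — sig = [2:]
  • {2,7}:  v_{2} + v_{7} = v_{1} + v_{3} — sig = [2:1,1]
  • {1,3,8}:  v_{1} + v_{3} + v_{8} = v_{7} — sig = [3:1]
  • {4,5,6,7}:  v_{4} + v_{5} + v_{6} + v_{7} = 2·v_{8} — sig = [4:2]
  • {1,3,4,5,6}:  v_{1} + v_{3} + v_{4} + v_{5} + v_{6} = v_{8} — sig = [5:1]

so the primitive-relation signature multiset is
    [2:]
    [2:1,1]
    [3:1]
    [4:2]
    [5:1]


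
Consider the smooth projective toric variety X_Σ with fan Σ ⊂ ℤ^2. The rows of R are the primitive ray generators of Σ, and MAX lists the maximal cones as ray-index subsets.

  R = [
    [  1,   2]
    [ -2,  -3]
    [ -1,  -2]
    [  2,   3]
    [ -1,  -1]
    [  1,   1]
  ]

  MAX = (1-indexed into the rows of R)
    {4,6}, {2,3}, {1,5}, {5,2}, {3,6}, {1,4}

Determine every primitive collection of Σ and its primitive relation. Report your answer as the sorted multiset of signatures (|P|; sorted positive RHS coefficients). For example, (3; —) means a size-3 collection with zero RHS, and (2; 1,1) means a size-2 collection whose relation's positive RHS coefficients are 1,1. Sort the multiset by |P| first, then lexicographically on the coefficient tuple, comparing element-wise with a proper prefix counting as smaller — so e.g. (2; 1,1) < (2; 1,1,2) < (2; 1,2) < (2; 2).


Σ has 9 primitive collections:

  {1,3}:  v_{1} + v_{3} = 0 ; sig = (2; —)
  {2,4}:  v_{2} + v_{4} = 0 ; sig = (2; —)
  {5,6}:  v_{5} + v_{6} = 0 ; sig = (2; —)
  {1,2}:  v_{1} + v_{2} = v_{5} ; sig = (2; 1)
  {1,6}:  v_{1} + v_{6} = v_{4} ; sig = (2; 1)
  {2,6}:  v_{2} + v_{6} = v_{3} ; sig = (2; 1)
  {3,4}:  v_{3} + v_{4} = v_{6} ; sig = (2; 1)
  {3,5}:  v_{3} + v_{5} = v_{2} ; sig = (2; 1)
  {4,5}:  v_{4} + v_{5} = v_{1} ; sig = (2; 1)

Sorted signature multiset PRS(X):
[(2; —), (2; —), (2; —), (2; 1), (2; 1), (2; 1), (2; 1), (2; 1), (2; 1)]


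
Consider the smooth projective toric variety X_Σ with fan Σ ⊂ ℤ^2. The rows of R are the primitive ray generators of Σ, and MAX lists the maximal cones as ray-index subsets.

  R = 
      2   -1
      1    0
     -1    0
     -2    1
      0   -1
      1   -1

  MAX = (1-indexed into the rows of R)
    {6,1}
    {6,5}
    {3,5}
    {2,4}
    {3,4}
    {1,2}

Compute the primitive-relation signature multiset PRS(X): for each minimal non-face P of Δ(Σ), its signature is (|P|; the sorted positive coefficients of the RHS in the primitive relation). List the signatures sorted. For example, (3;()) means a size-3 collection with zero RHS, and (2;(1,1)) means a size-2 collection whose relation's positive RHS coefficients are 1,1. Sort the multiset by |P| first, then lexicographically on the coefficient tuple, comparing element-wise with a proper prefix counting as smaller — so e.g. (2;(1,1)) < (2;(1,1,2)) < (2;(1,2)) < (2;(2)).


Σ has 9 primitive collections:

  P = {1,4}:  v_{1} + v_{4} = 0 ; sig = (2;())
  P = {2,3}:  v_{2} + v_{3} = 0 ; sig = (2;())
  P = {1,3}:  v_{1} + v_{3} = v_{6} ; sig = (2;(1))
  P = {2,5}:  v_{2} + v_{5} = v_{6} ; sig = (2;(1))
  P = {2,6}:  v_{2} + v_{6} = v_{1} ; sig = (2;(1))
  P = {3,6}:  v_{3} + v_{6} = v_{5} ; sig = (2;(1))
  P = {4,6}:  v_{4} + v_{6} = v_{3} ; sig = (2;(1))
  P = {1,5}:  v_{1} + v_{5} = 2·v_{6} ; sig = (2;(2))
  P = {4,5}:  v_{4} + v_{5} = 2·v_{3} ; sig = (2;(2))

Signatures (|P|; sorted positive RHS coefficients), sorted:
    |P|=2: 9 collections, coeffs (), (), (1), (1), (1), (1), (1), (2), (2)


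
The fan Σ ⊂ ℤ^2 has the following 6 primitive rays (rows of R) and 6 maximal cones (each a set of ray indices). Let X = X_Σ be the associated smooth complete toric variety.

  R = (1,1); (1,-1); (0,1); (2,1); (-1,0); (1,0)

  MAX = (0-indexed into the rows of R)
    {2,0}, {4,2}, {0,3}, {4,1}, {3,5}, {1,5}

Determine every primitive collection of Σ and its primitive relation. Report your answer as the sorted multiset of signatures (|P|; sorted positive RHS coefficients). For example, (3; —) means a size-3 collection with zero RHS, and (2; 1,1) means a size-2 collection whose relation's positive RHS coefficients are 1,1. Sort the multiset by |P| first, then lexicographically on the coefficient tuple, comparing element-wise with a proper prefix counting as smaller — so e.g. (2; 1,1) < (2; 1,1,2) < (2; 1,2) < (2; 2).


Δ(Σ) — 6 vertices, 9 min non-faces:

  P={4,5}:  v_{4} + v_{5} = 0  →  sig = (2; —)
  P={0,4}:  v_{0} + v_{4} = v_{2}  →  sig = (2; 1)
  P={0,5}:  v_{0} + v_{5} = v_{3}  →  sig = (2; 1)
  P={1,2}:  v_{1} + v_{2} = v_{5}  →  sig = (2; 1)
  P={2,5}:  v_{2} + v_{5} = v_{0}  →  sig = (2; 1)
  P={3,4}:  v_{3} + v_{4} = v_{0}  →  sig = (2; 1)
  P={0,1}:  v_{0} + v_{1} = 2·v_{5}  →  sig = (2; 2)
  P={2,3}:  v_{2} + v_{3} = 2·v_{0}  →  sig = (2; 2)
  P={1,3}:  v_{1} + v_{3} = 3·v_{5}  →  sig = (2; 3)

so the primitive-relation signature multiset is
[(2; —), (2; 1), (2; 1), (2; 1), (2; 1), (2; 1), (2; 2), (2; 2), (2; 3)]
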